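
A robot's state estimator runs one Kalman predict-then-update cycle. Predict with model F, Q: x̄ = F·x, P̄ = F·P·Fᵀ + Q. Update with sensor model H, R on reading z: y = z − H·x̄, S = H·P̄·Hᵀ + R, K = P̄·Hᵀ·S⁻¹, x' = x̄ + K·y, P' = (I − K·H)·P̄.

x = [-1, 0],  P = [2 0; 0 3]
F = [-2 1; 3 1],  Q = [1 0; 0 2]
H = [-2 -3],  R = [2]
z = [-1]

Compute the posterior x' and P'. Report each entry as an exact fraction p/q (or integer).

x̄ = F·x = [2, -3]
P̄ = F·P·Fᵀ + Q = [12 -9; -9 23]
y = z − H·x̄ = [-6]
S = H·P̄·Hᵀ + R = [149]
K = P̄·Hᵀ·S⁻¹ = [3/149; -51/149]
x' = x̄ + K·y = [280/149, -141/149]
P' = (I − K·H)·P̄ = [1779/149 -1188/149; -1188/149 826/149]

x' = [280/149, -141/149]
P' = [1779/149 -1188/149; -1188/149 826/149]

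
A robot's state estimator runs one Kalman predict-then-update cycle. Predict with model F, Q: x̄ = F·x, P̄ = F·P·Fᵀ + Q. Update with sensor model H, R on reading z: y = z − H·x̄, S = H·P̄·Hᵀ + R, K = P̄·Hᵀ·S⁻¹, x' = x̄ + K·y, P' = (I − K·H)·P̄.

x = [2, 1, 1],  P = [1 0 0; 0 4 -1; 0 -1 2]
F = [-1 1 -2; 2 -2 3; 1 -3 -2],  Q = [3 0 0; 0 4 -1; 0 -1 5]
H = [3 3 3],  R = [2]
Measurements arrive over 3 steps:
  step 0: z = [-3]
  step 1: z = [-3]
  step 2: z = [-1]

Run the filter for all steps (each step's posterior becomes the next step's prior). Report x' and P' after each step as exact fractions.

step 0: x̄ = F·x = [-3, 5, -3]
step 0: P̄ = F·P·Fᵀ + Q = [20 -29 -9; -29 54 18; -9 18 38]
step 0: y = z − H·x̄ = [0]
step 0: S = H·P̄·Hᵀ + R = [650]
step 0: K = P̄·Hᵀ·S⁻¹ = [-27/325; 129/650; 141/650]
step 0: x' = x̄ + K·y = [-3, 5, -3]
step 0: P' = (I − K·H)·P̄ = [5042/325 -5942/325 882/325; -5942/325 18459/650 -6489/650; 882/325 -6489/650 4819/650]
step 1: x̄ = F·x = [14, -25, -12]
step 1: P̄ = F·P·Fᵀ + Q = [106549/650 -191307/650 -119677/650; -191307/650 354251/650 227111/650; -119677/650 227111/650 185121/650]
step 1: y = z − H·x̄ = [66]
step 1: S = H·P̄·Hᵀ + R = [172195/26]
step 1: K = P̄·Hᵀ·S⁻¹ = [-122661/860975; 234033/860975; 175533/860975]
step 1: x' = x̄ + K·y = [3958024/860975, -6078197/860975, 1253478/860975]
step 1: P' = (I − K·H)·P̄ = [126980159/4304875 -162899502/4304875 35510473/4304875; -162899502/4304875 239569456/4304875 -75889844/4304875; 35510473/4304875 -75889844/4304875 40964481/4304875]
step 2: x̄ = F·x = [-12543177/860975, 23832876/860975, 19685659/860975]
step 2: P̄ = F·P·Fᵀ + Q = [1314722436/4304875 -2410286343/4304875 -1636987987/4304875; -2410286343/4304875 4492098109/4304875 3088420056/4304875; -1636987987/4304875 3088420056/4304875 2393164554/4304875]
step 2: y = z − H·x̄ = [-93787049/860975]
step 2: S = H·P̄·Hᵀ + R = [56549098709/4304875]
step 2: K = P̄·Hᵀ·S⁻¹ = [-8197655682/56549098709; 15510695466/56549098709; 11533789869/56549098709]
step 2: x' = x̄ + K·y = [69140893563/56549098709, -124248321090/56549098709, 36570351454/56549098709]
step 2: P' = (I − K·H)·P̄ = [1659702111600/56549098709 -2125074365373/56549098709 459907149985/56549098709; -2125074365373/56549098709 3122605310807/56549098709 -987190481790/56549098709; 459907149985/56549098709 -987190481790/56549098709 534972525051/56549098709]

step 0: x' = [-3, 5, -3], P' = [5042/325 -5942/325 882/325; -5942/325 18459/650 -6489/650; 882/325 -6489/650 4819/650]
step 1: x' = [3958024/860975, -6078197/860975, 1253478/860975], P' = [126980159/4304875 -162899502/4304875 35510473/4304875; -162899502/4304875 239569456/4304875 -75889844/4304875; 35510473/4304875 -75889844/4304875 40964481/4304875]
step 2: x' = [69140893563/56549098709, -124248321090/56549098709, 36570351454/56549098709], P' = [1659702111600/56549098709 -2125074365373/56549098709 459907149985/56549098709; -2125074365373/56549098709 3122605310807/56549098709 -987190481790/56549098709; 459907149985/56549098709 -987190481790/56549098709 534972525051/56549098709]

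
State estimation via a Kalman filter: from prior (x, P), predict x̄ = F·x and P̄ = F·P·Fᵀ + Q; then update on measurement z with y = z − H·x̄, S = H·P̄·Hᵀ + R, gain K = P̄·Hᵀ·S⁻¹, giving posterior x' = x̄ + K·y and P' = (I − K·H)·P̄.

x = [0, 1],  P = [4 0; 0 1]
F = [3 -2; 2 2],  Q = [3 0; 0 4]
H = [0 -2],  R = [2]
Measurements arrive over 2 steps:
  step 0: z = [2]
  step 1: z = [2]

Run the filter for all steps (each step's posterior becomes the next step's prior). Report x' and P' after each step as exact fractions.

step 0: x̄ = F·x = [-2, 2]
step 0: P̄ = F·P·Fᵀ + Q = [43 20; 20 24]
step 0: y = z − H·x̄ = [6]
step 0: S = H·P̄·Hᵀ + R = [98]
step 0: K = P̄·Hᵀ·S⁻¹ = [-20/49; -24/49]
step 0: x' = x̄ + K·y = [-218/49, -46/49]
step 0: P' = (I − K·H)·P̄ = [1307/49 20/49; 20/49 24/49]
step 1: x̄ = F·x = [-562/49, -528/49]
step 1: P̄ = F·P·Fᵀ + Q = [11766/49 7786/49; 7786/49 5680/49]
step 1: y = z − H·x̄ = [-958/49]
step 1: S = H·P̄·Hᵀ + R = [22818/49]
step 1: K = P̄·Hᵀ·S⁻¹ = [-7786/11409; -5680/11409]
step 1: x' = x̄ + K·y = [21370/11409, -11888/11409]
step 1: P' = (I − K·H)·P̄ = [265198/11409 7786/11409; 7786/11409 5680/11409]

step 0: x' = [-218/49, -46/49], P' = [1307/49 20/49; 20/49 24/49]
step 1: x' = [21370/11409, -11888/11409], P' = [265198/11409 7786/11409; 7786/11409 5680/11409]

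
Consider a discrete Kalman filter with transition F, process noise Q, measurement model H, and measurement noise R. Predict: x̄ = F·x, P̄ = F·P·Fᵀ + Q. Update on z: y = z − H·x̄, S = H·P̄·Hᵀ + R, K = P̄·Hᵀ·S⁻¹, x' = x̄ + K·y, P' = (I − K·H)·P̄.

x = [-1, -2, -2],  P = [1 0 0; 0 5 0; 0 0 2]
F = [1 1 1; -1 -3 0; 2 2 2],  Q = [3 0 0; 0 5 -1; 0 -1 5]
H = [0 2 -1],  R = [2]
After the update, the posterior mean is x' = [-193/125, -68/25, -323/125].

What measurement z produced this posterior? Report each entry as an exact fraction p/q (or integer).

z = [-3]

x̄ = F·x = [-5, 7, -10]
P̄ = F·P·Fᵀ + Q = [11 -16 16; -16 51 -33; 16 -33 37]
S = H·P̄·Hᵀ + R = [375]
K = P̄·Hᵀ·S⁻¹ = [-16/125; 9/25; -103/375]
x' − x̄ = [432/125, -243/25, 927/125] = K·y
y = (KᵀK)⁻¹·Kᵀ·(x' − x̄) = [-27]
z = y + H·x̄ = [-27] + [24] = [-3]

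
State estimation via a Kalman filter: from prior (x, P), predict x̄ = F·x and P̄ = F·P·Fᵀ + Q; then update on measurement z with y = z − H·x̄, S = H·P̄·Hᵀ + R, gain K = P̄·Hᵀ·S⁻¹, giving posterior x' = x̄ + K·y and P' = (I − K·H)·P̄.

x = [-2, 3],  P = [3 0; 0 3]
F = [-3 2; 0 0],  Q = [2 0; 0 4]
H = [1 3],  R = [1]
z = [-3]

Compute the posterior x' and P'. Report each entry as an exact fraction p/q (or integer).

x̄ = F·x = [12, 0]
P̄ = F·P·Fᵀ + Q = [41 0; 0 4]
y = z − H·x̄ = [-15]
S = H·P̄·Hᵀ + R = [78]
K = P̄·Hᵀ·S⁻¹ = [41/78; 2/13]
x' = x̄ + K·y = [107/26, -30/13]
P' = (I − K·H)·P̄ = [1517/78 -82/13; -82/13 28/13]

x' = [107/26, -30/13]
P' = [1517/78 -82/13; -82/13 28/13]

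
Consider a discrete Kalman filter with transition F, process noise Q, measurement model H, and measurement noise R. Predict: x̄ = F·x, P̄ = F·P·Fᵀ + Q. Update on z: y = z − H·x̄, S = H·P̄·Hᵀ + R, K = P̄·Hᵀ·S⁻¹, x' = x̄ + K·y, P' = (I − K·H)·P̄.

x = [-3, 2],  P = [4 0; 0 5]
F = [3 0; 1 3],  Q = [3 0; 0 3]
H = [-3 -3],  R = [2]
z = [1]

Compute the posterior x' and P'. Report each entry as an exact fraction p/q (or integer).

x̄ = F·x = [-9, 3]
P̄ = F·P·Fᵀ + Q = [39 12; 12 52]
y = z − H·x̄ = [-17]
S = H·P̄·Hᵀ + R = [1037]
K = P̄·Hᵀ·S⁻¹ = [-9/61; -192/1037]
x' = x̄ + K·y = [-396/61, 375/61]
P' = (I − K·H)·P̄ = [1002/61 -996/61; -996/61 17060/1037]

x' = [-396/61, 375/61]
P' = [1002/61 -996/61; -996/61 17060/1037]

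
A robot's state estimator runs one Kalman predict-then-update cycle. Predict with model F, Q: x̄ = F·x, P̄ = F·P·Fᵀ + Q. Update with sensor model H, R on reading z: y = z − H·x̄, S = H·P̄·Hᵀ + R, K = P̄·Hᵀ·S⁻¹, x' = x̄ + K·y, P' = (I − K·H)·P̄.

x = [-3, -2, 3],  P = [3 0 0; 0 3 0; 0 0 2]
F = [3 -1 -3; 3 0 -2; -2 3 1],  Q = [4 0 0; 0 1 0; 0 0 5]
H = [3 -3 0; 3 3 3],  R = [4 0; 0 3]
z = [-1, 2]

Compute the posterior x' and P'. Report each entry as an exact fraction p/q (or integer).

x' = [-13640/28183, -5147/28183, 34911/28183]
P' = [253501/28183 241017/28183 -489651/28183; 241017/28183 240513/28183 -476683/28183; -489651/28183 -476683/28183 965983/28183]

x̄ = F·x = [-16, -15, 3]
P̄ = F·P·Fᵀ + Q = [52 39 -33; 39 36 -22; -33 -22 46]
y = z − H·x̄ = [2, 86]
S = H·P̄·Hᵀ + R = [94 45; 45 921]
K = P̄·Hᵀ·S⁻¹ = [9363/28183 4867/28183; 378/28183 4847/28183; -9726/28183 -351/28183]
x' = x̄ + K·y = [-13640/28183, -5147/28183, 34911/28183]
P' = (I − K·H)·P̄ = [253501/28183 241017/28183 -489651/28183; 241017/28183 240513/28183 -476683/28183; -489651/28183 -476683/28183 965983/28183]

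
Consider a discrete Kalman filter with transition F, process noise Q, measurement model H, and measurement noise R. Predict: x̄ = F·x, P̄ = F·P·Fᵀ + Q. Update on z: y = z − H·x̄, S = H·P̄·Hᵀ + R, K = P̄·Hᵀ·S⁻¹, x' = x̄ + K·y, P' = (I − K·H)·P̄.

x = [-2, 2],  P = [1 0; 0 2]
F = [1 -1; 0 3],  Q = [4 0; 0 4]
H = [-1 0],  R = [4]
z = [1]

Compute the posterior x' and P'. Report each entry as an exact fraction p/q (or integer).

x̄ = F·x = [-4, 6]
P̄ = F·P·Fᵀ + Q = [7 -6; -6 22]
y = z − H·x̄ = [-3]
S = H·P̄·Hᵀ + R = [11]
K = P̄·Hᵀ·S⁻¹ = [-7/11; 6/11]
x' = x̄ + K·y = [-23/11, 48/11]
P' = (I − K·H)·P̄ = [28/11 -24/11; -24/11 206/11]

x' = [-23/11, 48/11]
P' = [28/11 -24/11; -24/11 206/11]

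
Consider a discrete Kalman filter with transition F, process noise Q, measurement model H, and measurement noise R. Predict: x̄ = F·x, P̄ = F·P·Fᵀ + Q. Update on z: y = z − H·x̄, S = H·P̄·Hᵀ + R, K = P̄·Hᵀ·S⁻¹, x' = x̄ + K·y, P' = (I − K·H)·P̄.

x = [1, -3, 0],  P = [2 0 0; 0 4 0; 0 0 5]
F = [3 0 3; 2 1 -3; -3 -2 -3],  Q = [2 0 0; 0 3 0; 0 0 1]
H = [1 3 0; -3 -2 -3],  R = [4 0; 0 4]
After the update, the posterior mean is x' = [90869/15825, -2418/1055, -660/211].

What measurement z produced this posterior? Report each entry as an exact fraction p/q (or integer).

z = [-1, -3]

x̄ = F·x = [3, -1, 3]
P̄ = F·P·Fᵀ + Q = [65 -33 -63; -33 60 25; -63 25 80]
S = H·P̄·Hᵀ + R = [411 -228; -228 319]
K = P̄·Hᵀ·S⁻¹ = [2834/79125 5636/26375; 1667/5275 -396/5275; -256/1055 -517/1055]
x' − x̄ = [43394/15825, -1363/1055, -1293/211] = K·y
y = (KᵀK)⁻¹·Kᵀ·(x' − x̄) = [-1, 13]
z = y + H·x̄ = [-1, 13] + [0, -16] = [-1, -3]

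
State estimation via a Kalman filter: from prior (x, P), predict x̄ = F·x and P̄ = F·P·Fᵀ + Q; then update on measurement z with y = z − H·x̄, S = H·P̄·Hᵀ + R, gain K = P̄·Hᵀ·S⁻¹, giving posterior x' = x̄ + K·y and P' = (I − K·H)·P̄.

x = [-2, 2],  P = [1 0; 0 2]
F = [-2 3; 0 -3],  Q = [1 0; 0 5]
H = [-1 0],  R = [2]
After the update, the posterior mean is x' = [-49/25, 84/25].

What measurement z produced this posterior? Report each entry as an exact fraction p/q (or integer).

z = [3]

x̄ = F·x = [10, -6]
P̄ = F·P·Fᵀ + Q = [23 -18; -18 23]
S = H·P̄·Hᵀ + R = [25]
K = P̄·Hᵀ·S⁻¹ = [-23/25; 18/25]
x' − x̄ = [-299/25, 234/25] = K·y
y = (KᵀK)⁻¹·Kᵀ·(x' − x̄) = [13]
z = y + H·x̄ = [13] + [-10] = [3]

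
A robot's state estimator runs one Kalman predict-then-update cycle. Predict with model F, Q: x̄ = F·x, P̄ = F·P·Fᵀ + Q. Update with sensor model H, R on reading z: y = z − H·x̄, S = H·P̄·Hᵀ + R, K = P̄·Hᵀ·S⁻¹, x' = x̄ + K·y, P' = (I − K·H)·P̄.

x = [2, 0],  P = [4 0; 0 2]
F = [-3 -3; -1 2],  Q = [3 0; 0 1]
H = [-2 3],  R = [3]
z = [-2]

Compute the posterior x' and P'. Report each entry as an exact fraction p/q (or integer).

x̄ = F·x = [-6, -2]
P̄ = F·P·Fᵀ + Q = [57 0; 0 13]
y = z − H·x̄ = [-8]
S = H·P̄·Hᵀ + R = [348]
K = P̄·Hᵀ·S⁻¹ = [-19/58; 13/116]
x' = x̄ + K·y = [-98/29, -84/29]
P' = (I − K·H)·P̄ = [570/29 741/58; 741/58 1001/116]

x' = [-98/29, -84/29]
P' = [570/29 741/58; 741/58 1001/116]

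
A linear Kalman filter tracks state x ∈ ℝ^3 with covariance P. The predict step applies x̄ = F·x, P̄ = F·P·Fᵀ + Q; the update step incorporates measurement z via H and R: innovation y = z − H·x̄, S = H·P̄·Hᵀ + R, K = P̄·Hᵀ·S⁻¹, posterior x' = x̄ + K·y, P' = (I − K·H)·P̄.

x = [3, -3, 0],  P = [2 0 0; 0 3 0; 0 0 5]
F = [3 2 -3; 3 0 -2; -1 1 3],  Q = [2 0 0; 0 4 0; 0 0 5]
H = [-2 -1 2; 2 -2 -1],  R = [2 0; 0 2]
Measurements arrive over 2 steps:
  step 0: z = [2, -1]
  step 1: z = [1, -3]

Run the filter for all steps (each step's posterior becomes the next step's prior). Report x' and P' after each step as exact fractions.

step 0: x̄ = F·x = [3, 9, -6]
step 0: P̄ = F·P·Fᵀ + Q = [77 48 -45; 48 42 -36; -45 -36 55]
step 0: y = z − H·x̄ = [29, 5]
step 0: S = H·P̄·Hᵀ + R = [1268 -400; -400 185]
step 0: K = P̄·Hᵀ·S⁻¹ = [-641/3729 3451/18645; -655/2486 -1928/6215; 241/1243 153/6215]
step 0: x' = x̄ + K·y = [-1317/1243, -477/2486, -316/1243]
step 0: P' = (I − K·H)·P̄ = [144352/18645 18754/6215 56426/6215; 18754/6215 9699/6215 21966/6215; 56426/6215 21966/6215 68614/6215]
step 1: x̄ = F·x = [-3480/1243, -3319/1243, 261/2486]
step 1: P̄ = F·P·Fᵀ + Q = [47596/6215 4602/1243 19284/6215; 4602/1243 11052/1243 15396/1243; 19284/6215 15396/1243 1386448/18645]
step 1: y = z − H·x̄ = [-9297/1243, -6553/2486]
step 1: S = H·P̄·Hᵀ + R = [5209558/18645 -3220136/18645; -3220136/18645 2798122/18645]
step 1: K = P̄·Hᵀ·S⁻¹ = [-5091803/56418651 -4051852/56418651; -4132204/18806217 -7608092/18806217; 5406562/18806217 -5423008/18806217]
step 1: x' = x̄ + K·y = [-109189477/56418651, 745921/18806217, -48338069/37612434]
step 1: P' = (I − K·H)·P̄ = [386311058/56418651 53267542/18806217 153706856/18806217; 53267542/18806217 9682124/6268739 21219508/6268739; 153706856/18806217 21219508/6268739 63647560/6268739]

step 0: x' = [-1317/1243, -477/2486, -316/1243], P' = [144352/18645 18754/6215 56426/6215; 18754/6215 9699/6215 21966/6215; 56426/6215 21966/6215 68614/6215]
step 1: x' = [-109189477/56418651, 745921/18806217, -48338069/37612434], P' = [386311058/56418651 53267542/18806217 153706856/18806217; 53267542/18806217 9682124/6268739 21219508/6268739; 153706856/18806217 21219508/6268739 63647560/6268739]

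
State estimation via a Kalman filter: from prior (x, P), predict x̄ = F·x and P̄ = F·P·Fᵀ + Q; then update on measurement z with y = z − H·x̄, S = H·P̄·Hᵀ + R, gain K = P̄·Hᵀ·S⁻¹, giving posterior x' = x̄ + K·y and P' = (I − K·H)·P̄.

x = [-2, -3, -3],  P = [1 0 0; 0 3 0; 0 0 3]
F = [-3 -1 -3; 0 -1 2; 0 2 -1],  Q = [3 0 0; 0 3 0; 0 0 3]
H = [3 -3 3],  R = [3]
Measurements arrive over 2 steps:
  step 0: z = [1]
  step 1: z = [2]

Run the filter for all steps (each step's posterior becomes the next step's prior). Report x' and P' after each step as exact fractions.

step 0: x' = [858/83, 228/83, -2994/415], P' = [1326/83 375/83 -939/83; 375/83 279/83 -105/83; -939/83 -105/83 4203/415]
step 1: x' = [-790038/62267, -404412/62267, 6066/877], P' = [7106097/124534 1547598/62267 -28236/877; 1547598/62267 804198/62267 -10653/877; -28236/877 -10653/877 17682/877]

step 0: x̄ = F·x = [18, -3, -3]
step 0: P̄ = F·P·Fᵀ + Q = [42 -15 3; -15 18 -12; 3 -12 18]
step 0: y = z − H·x̄ = [-53]
step 0: S = H·P̄·Hᵀ + R = [1245]
step 0: K = P̄·Hᵀ·S⁻¹ = [12/83; -9/83; 33/415]
step 0: x' = x̄ + K·y = [858/83, 228/83, -2994/415]
step 0: P' = (I − K·H)·P̄ = [1326/83 375/83 -939/83; 375/83 279/83 -105/83; -939/83 -105/83 4203/415]
step 1: x̄ = F·x = [-5028/415, -7128/415, 5274/415]
step 1: P̄ = F·P·Fᵀ + Q = [23727/415 9447/415 -12891/415; 9447/415 21552/415 -13821/415; -12891/415 -13821/415 13128/415]
step 1: y = z − H·x̄ = [-21292/415]
step 1: S = H·P̄·Hᵀ + R = [373602/415]
step 1: K = P̄·Hᵀ·S⁻¹ = [1389/124534; -12963/62267; 99/877]
step 1: x' = x̄ + K·y = [-790038/62267, -404412/62267, 6066/877]
step 1: P' = (I − K·H)·P̄ = [7106097/124534 1547598/62267 -28236/877; 1547598/62267 804198/62267 -10653/877; -28236/877 -10653/877 17682/877]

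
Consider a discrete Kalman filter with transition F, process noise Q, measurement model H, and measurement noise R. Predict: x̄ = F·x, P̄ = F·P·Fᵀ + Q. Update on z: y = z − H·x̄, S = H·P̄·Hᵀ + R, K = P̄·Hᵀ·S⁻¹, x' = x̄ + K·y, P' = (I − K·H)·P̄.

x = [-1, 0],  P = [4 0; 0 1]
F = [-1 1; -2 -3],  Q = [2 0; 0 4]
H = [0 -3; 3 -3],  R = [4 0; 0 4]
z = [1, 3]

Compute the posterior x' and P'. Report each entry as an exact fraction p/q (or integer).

x' = [5666/8207, -2489/8207]
P' = [6464/8207 3244/8207; 3244/8207 3436/8207]

x̄ = F·x = [1, 2]
P̄ = F·P·Fᵀ + Q = [7 5; 5 29]
y = z − H·x̄ = [7, 6]
S = H·P̄·Hᵀ + R = [265 216; 216 238]
K = P̄·Hᵀ·S⁻¹ = [-2433/8207 2415/8207; -2577/8207 -144/8207]
x' = x̄ + K·y = [5666/8207, -2489/8207]
P' = (I − K·H)·P̄ = [6464/8207 3244/8207; 3244/8207 3436/8207]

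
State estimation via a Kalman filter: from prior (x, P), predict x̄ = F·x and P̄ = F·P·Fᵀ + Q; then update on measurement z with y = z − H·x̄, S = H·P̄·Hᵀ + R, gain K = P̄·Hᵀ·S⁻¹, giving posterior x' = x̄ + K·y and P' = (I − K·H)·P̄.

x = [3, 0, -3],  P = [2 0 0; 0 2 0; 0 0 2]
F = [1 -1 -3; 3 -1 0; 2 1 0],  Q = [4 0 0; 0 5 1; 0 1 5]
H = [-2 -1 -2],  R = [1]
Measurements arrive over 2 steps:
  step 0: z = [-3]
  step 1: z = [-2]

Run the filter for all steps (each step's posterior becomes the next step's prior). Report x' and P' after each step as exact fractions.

step 0: x' = [116/47, -18/47, -33/47], P' = [1618/141 -296/47 -386/47; -296/47 1027/94 89/94; -386/47 89/94 735/94]
step 1: x' = [-349655/214283, 370120/214283, 380044/214283], P' = [2258128/642849 -128586/214283 -1979878/642849; -128586/214283 4493453/214283 -2091969/214283; -1979878/642849 -2091969/214283 5153845/642849]

step 0: x̄ = F·x = [12, 9, 6]
step 0: P̄ = F·P·Fᵀ + Q = [26 8 2; 8 25 11; 2 11 15]
step 0: y = z − H·x̄ = [42]
step 0: S = H·P̄·Hᵀ + R = [282]
step 0: K = P̄·Hᵀ·S⁻¹ = [-32/141; -21/94; -15/94]
step 0: x' = x̄ + K·y = [116/47, -18/47, -33/47]
step 0: P' = (I − K·H)·P̄ = [1618/141 -296/47 -386/47; -296/47 1027/94 89/94; -386/47 89/94 735/94]
step 1: x̄ = F·x = [233/47, 366/47, 214/47]
step 1: P̄ = F·P·Fᵀ + Q = [23170/141 6923/47 9131/141; 6923/47 14757/94 4947/94; 9131/141 4947/94 10331/282]
step 1: y = z − H·x̄ = [1166/47]
step 1: S = H·P̄·Hᵀ + R = [214283/94]
step 1: K = P̄·Hᵀ·S⁻¹ = [-56914/214283; -52343/214283; -24009/214283]
step 1: x' = x̄ + K·y = [-349655/214283, 370120/214283, 380044/214283]
step 1: P' = (I − K·H)·P̄ = [2258128/642849 -128586/214283 -1979878/642849; -128586/214283 4493453/214283 -2091969/214283; -1979878/642849 -2091969/214283 5153845/642849]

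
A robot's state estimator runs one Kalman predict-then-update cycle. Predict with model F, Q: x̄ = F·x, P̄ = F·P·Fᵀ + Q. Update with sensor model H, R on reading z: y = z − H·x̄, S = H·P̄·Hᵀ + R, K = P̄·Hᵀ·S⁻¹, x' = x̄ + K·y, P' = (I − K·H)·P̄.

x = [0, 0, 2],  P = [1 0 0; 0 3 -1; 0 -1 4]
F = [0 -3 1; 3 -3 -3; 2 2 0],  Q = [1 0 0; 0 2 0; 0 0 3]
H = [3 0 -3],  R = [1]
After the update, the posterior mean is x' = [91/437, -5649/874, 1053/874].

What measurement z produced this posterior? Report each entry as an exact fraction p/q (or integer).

x̄ = F·x = [2, -6, 0]
P̄ = F·P·Fᵀ + Q = [38 9 -20; 9 56 -6; -20 -6 19]
S = H·P̄·Hᵀ + R = [874]
K = P̄·Hᵀ·S⁻¹ = [87/437; 45/874; -117/874]
x' − x̄ = [-783/437, -405/874, 1053/874] = K·y
y = (KᵀK)⁻¹·Kᵀ·(x' − x̄) = [-9]
z = y + H·x̄ = [-9] + [6] = [-3]

z = [-3]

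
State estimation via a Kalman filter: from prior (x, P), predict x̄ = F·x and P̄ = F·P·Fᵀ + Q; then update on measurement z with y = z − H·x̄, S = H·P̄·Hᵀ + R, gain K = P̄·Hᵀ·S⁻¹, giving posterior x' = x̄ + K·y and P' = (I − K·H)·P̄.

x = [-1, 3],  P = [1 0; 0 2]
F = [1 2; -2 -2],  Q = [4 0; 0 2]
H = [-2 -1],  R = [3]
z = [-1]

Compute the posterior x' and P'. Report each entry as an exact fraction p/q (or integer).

x' = [65/29, -86/29]
P' = [121/29 -194/29; -194/29 370/29]

x̄ = F·x = [5, -4]
P̄ = F·P·Fᵀ + Q = [13 -10; -10 14]
y = z − H·x̄ = [5]
S = H·P̄·Hᵀ + R = [29]
K = P̄·Hᵀ·S⁻¹ = [-16/29; 6/29]
x' = x̄ + K·y = [65/29, -86/29]
P' = (I − K·H)·P̄ = [121/29 -194/29; -194/29 370/29]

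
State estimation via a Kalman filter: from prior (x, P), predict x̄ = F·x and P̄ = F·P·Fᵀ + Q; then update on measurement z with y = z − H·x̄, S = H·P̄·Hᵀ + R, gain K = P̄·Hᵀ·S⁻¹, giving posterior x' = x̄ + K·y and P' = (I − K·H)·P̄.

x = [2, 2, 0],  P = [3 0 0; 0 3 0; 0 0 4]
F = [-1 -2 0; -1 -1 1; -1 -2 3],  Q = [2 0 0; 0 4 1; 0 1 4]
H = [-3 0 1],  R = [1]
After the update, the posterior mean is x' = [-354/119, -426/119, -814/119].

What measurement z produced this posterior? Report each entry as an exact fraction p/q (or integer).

x̄ = F·x = [-6, -4, -6]
P̄ = F·P·Fᵀ + Q = [17 9 15; 9 14 22; 15 22 55]
S = H·P̄·Hᵀ + R = [119]
K = P̄·Hᵀ·S⁻¹ = [-36/119; -5/119; 10/119]
x' − x̄ = [360/119, 50/119, -100/119] = K·y
y = (KᵀK)⁻¹·Kᵀ·(x' − x̄) = [-10]
z = y + H·x̄ = [-10] + [12] = [2]

z = [2]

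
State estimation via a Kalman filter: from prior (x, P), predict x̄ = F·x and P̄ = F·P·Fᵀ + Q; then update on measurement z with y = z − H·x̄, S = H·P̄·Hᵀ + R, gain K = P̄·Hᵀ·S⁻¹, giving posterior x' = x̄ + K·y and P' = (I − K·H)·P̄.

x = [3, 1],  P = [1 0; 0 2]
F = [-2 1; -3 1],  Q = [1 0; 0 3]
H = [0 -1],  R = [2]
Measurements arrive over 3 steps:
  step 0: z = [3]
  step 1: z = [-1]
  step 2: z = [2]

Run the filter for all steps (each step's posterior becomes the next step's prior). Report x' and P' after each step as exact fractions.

step 0: x' = [-5/2, -29/8], P' = [3 1; 1 7/4]
step 1: x' = [-17/111, 134/111], P' = [323/111 118/111; 118/111 206/111]
step 2: x' = [-609/1480, -69/40], P' = [2141/740 21/20; 21/20 37/20]

step 0: x̄ = F·x = [-5, -8]
step 0: P̄ = F·P·Fᵀ + Q = [7 8; 8 14]
step 0: y = z − H·x̄ = [-5]
step 0: S = H·P̄·Hᵀ + R = [16]
step 0: K = P̄·Hᵀ·S⁻¹ = [-1/2; -7/8]
step 0: x' = x̄ + K·y = [-5/2, -29/8]
step 0: P' = (I − K·H)·P̄ = [3 1; 1 7/4]
step 1: x̄ = F·x = [11/8, 31/8]
step 1: P̄ = F·P·Fᵀ + Q = [43/4 59/4; 59/4 103/4]
step 1: y = z − H·x̄ = [23/8]
step 1: S = H·P̄·Hᵀ + R = [111/4]
step 1: K = P̄·Hᵀ·S⁻¹ = [-59/111; -103/111]
step 1: x' = x̄ + K·y = [-17/111, 134/111]
step 1: P' = (I − K·H)·P̄ = [323/111 118/111; 118/111 206/111]
step 2: x̄ = F·x = [56/37, 5/3]
step 2: P̄ = F·P·Fᵀ + Q = [379/37 14; 14 74/3]
step 2: y = z − H·x̄ = [11/3]
step 2: S = H·P̄·Hᵀ + R = [80/3]
step 2: K = P̄·Hᵀ·S⁻¹ = [-21/40; -37/40]
step 2: x' = x̄ + K·y = [-609/1480, -69/40]
step 2: P' = (I − K·H)·P̄ = [2141/740 21/20; 21/20 37/20]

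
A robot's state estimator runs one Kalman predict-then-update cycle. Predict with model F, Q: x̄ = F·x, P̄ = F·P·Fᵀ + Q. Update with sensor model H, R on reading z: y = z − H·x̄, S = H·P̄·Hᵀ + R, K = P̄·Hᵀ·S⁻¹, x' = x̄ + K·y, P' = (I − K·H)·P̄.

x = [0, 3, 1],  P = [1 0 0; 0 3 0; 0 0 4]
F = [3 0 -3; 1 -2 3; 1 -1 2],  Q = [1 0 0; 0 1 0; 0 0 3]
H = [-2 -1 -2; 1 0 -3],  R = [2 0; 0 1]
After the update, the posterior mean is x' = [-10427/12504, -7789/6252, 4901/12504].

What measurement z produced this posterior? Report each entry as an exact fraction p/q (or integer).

x̄ = F·x = [-3, -3, -1]
P̄ = F·P·Fᵀ + Q = [46 -33 -21; -33 50 31; -21 31 23]
S = H·P̄·Hᵀ + R = [152 88; 88 380]
K = P̄·Hᵀ·S⁻¹ = [-4013/12504 1129/3126; -799/6252 -472/1563; -1345/12504 -1325/6252]
x' − x̄ = [27085/12504, 10967/6252, 17405/12504] = K·y
y = (KᵀK)⁻¹·Kᵀ·(x' − x̄) = [-9, -2]
z = y + H·x̄ = [-9, -2] + [11, 0] = [2, -2]

z = [2, -2]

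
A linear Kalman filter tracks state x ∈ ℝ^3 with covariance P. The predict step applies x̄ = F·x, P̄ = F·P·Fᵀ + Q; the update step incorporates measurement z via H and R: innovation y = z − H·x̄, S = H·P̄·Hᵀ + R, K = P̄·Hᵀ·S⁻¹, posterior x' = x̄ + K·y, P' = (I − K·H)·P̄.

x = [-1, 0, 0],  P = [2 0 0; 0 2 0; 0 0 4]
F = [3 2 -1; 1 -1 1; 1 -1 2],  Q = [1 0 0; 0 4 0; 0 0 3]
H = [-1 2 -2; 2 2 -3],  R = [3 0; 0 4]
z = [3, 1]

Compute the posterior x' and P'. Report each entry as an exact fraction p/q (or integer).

x̄ = F·x = [-3, -1, -1]
P̄ = F·P·Fᵀ + Q = [31 -2 -6; -2 12 12; -6 12 23]
y = z − H·x̄ = [0, 6]
S = H·P̄·Hᵀ + R = [62 6; 6 295]
K = P̄·Hᵀ·S⁻¹ = [-7241/18254 2425/9127; 343/9127 -502/9127; -2189/9127 -1719/9127]
x' = x̄ + K·y = [-12831/9127, -12139/9127, -19441/9127]
P' = (I − K·H)·P̄ = [30731/18254 27787/9127 25535/9127; 27787/9127 100806/9127 86398/9127; 25535/9127 86398/9127 76914/9127]

x' = [-12831/9127, -12139/9127, -19441/9127]
P' = [30731/18254 27787/9127 25535/9127; 27787/9127 100806/9127 86398/9127; 25535/9127 86398/9127 76914/9127]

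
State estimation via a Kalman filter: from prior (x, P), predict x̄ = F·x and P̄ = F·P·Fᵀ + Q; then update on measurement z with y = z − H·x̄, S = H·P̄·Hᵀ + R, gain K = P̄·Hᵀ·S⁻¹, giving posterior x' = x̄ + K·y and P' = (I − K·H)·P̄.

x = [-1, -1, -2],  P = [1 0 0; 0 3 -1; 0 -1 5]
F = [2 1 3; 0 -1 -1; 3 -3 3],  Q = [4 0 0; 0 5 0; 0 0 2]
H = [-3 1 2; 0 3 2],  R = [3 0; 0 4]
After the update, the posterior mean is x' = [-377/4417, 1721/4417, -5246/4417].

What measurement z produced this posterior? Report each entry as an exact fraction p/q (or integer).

z = [-2, -1]

x̄ = F·x = [-9, 3, -6]
P̄ = F·P·Fᵀ + Q = [50 -14 48; -14 11 -6; 48 -6 101]
S = H·P̄·Hᵀ + R = [352 227; 227 435]
K = P̄·Hᵀ·S⁻¹ = [-41838/101591 34444/101591; 13068/101591 -1915/101591; -19148/101591 52964/101591]
x' − x̄ = [39376/4417, -11530/4417, 21256/4417] = K·y
y = (KᵀK)⁻¹·Kᵀ·(x' − x̄) = [-20, 2]
z = y + H·x̄ = [-20, 2] + [18, -3] = [-2, -1]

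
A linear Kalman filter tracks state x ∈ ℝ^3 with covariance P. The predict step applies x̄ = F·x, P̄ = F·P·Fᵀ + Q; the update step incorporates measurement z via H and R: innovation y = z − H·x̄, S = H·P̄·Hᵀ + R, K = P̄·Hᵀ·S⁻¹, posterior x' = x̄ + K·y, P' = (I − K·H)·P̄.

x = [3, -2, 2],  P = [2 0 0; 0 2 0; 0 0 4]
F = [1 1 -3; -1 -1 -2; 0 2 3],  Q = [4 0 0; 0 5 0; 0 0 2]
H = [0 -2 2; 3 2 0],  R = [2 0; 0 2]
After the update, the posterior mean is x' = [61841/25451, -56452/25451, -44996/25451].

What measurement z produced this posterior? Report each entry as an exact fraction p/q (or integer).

x̄ = F·x = [-5, -5, 2]
P̄ = F·P·Fᵀ + Q = [44 20 -32; 20 25 -28; -32 -28 46]
S = H·P̄·Hᵀ + R = [510 -524; -524 738]
K = P̄·Hᵀ·S⁻¹ = [3344/25451 8306/25451; -5147/25451 139/25451; 7394/25451 8/25451]
x' − x̄ = [189096/25451, 70803/25451, -95898/25451] = K·y
y = (KᵀK)⁻¹·Kᵀ·(x' − x̄) = [-13, 28]
z = y + H·x̄ = [-13, 28] + [14, -25] = [1, 3]

z = [1, 3]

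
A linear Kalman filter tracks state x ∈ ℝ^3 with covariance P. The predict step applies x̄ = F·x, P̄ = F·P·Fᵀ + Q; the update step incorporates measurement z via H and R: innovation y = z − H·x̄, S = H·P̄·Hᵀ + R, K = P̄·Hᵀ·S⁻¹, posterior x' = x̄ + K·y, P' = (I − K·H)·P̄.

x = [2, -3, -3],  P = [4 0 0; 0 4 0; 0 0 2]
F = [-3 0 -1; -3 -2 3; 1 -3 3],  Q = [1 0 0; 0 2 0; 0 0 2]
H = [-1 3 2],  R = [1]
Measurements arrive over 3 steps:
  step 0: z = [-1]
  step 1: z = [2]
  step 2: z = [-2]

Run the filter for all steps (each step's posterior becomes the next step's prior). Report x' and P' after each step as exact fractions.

step 0: x' = [-651/236, -2973/590, 1673/295], P' = [9159/236 3171/118 -1233/59; 3171/118 6111/295 -5172/295; -1233/59 -5172/295 4704/295]
step 1: x' = [-4626524/363241, -47955861/5811856, 40757091/5811856], P' = [87563541/1452964 14381328/363241 -21218323/726482; 14381328/363241 156419933/5811856 -118788267/5811856; -21218323/726482 -118788267/5811856 93714589/5811856]
step 2: x' = [-9533652019/17714272602, -5281702197/11809515068, -21002624207/35428545204], P' = [1146362568617/35428545204 61911833928/2952378767 -269551810691/17714272602; 61911833928/2952378767 171108144881/11809515068 -32783833701/2952378767; -269551810691/17714272602 -32783833701/2952378767 322813555517/35428545204]

step 0: x̄ = F·x = [-3, -9, 2]
step 0: P̄ = F·P·Fᵀ + Q = [39 30 -18; 30 72 30; -18 30 60]
step 0: y = z − H·x̄ = [19]
step 0: S = H·P̄·Hᵀ + R = [1180]
step 0: K = P̄·Hᵀ·S⁻¹ = [3/236; 123/590; 57/295]
step 0: x' = x̄ + K·y = [-651/236, -2973/590, 1673/295]
step 0: P' = (I − K·H)·P̄ = [9159/236 3171/118 -1233/59; 3171/118 6111/295 -5172/295; -1233/59 -5172/295 4704/295]
step 1: x̄ = F·x = [3073/1180, 41733/1180, 34659/1180]
step 1: P̄ = F·P·Fᵀ + Q = [284191/1180 652551/1180 276093/1180; 652551/1180 1754291/1180 858873/1180; 276093/1180 858873/1180 471659/1180]
step 1: y = z − H·x̄ = [-47271/295]
step 1: S = H·P̄·Hᵀ + R = [5811856/295]
step 1: K = P̄·Hᵀ·S⁻¹ = [139103/1452964; 1582017/5811856; 810961/5811856]
step 1: x' = x̄ + K·y = [-4626524/363241, -47955861/5811856, 40757091/5811856]
step 1: P' = (I − K·H)·P̄ = [87563541/1452964 14381328/363241 -21218323/726482; 14381328/363241 156419933/5811856 -118788267/5811856; -21218323/726482 -118788267/5811856 93714589/5811856]
step 2: x̄ = F·x = [181316061/5811856, 440256147/5811856, 24014309/726482]
step 2: P̄ = F·P·Fᵀ + Q = [2233334417/5811856 5032654167/5811856 520026503/1452964; 5032654167/5811856 11875134913/5811856 1285550163/1452964; 520026503/1452964 1285550163/1452964 588047597/1452964]
step 2: y = z − H·x̄ = [-383826259/1452964]
step 2: S = H·P̄·Hᵀ + R = [8857136301/363241]
step 2: K = P̄·Hᵀ·S⁻¹ = [4256210027/35428545204; 3406429323/11809515068; 1128179795/8857136301]
step 2: x' = x̄ + K·y = [-9533652019/17714272602, -5281702197/11809515068, -21002624207/35428545204]
step 2: P' = (I − K·H)·P̄ = [1146362568617/35428545204 61911833928/2952378767 -269551810691/17714272602; 61911833928/2952378767 171108144881/11809515068 -32783833701/2952378767; -269551810691/17714272602 -32783833701/2952378767 322813555517/35428545204]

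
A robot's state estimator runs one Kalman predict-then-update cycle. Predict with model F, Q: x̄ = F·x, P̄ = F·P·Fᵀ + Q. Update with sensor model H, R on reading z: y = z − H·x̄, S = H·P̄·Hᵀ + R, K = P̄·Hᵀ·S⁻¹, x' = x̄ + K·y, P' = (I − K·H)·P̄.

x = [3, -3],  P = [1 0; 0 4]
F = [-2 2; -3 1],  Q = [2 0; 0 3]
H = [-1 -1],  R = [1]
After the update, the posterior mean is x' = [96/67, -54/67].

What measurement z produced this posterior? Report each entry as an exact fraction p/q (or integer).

x̄ = F·x = [-12, -12]
P̄ = F·P·Fᵀ + Q = [22 14; 14 16]
S = H·P̄·Hᵀ + R = [67]
K = P̄·Hᵀ·S⁻¹ = [-36/67; -30/67]
x' − x̄ = [900/67, 750/67] = K·y
y = (KᵀK)⁻¹·Kᵀ·(x' − x̄) = [-25]
z = y + H·x̄ = [-25] + [24] = [-1]

z = [-1]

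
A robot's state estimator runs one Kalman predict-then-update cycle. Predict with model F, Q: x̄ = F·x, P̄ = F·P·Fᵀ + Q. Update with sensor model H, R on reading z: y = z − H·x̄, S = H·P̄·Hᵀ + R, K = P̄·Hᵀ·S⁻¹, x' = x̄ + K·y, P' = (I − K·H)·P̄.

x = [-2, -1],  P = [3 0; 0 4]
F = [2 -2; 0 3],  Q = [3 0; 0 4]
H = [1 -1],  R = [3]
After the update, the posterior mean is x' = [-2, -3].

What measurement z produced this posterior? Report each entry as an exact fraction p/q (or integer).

x̄ = F·x = [-2, -3]
P̄ = F·P·Fᵀ + Q = [31 -24; -24 40]
S = H·P̄·Hᵀ + R = [122]
K = P̄·Hᵀ·S⁻¹ = [55/122; -32/61]
x' − x̄ = [0, 0] = K·y
y = (KᵀK)⁻¹·Kᵀ·(x' − x̄) = [0]
z = y + H·x̄ = [0] + [1] = [1]

z = [1]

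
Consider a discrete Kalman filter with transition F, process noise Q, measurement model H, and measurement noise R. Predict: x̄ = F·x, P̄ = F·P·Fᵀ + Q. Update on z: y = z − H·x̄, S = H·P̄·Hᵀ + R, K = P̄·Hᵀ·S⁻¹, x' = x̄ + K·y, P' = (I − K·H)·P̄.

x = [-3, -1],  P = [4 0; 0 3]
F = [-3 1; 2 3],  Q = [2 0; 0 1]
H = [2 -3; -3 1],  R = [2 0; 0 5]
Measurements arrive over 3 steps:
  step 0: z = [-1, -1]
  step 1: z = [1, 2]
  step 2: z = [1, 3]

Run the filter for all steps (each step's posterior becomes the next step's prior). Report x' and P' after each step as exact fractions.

step 0: x̄ = F·x = [8, -9]
step 0: P̄ = F·P·Fᵀ + Q = [41 -15; -15 44]
step 0: y = z − H·x̄ = [-44, 32]
step 0: S = H·P̄·Hᵀ + R = [742 -543; -543 508]
step 0: K = P̄·Hᵀ·S⁻¹ = [-10418/82087 -33435/82087; -33969/82087 -21928/82087]
step 0: x' = x̄ + K·y = [45168/82087, 54157/82087]
step 0: P' = (I − K·H)·P̄ = [74623/82087 56694/82087; 56694/82087 60442/82087]
step 1: x̄ = F·x = [-81347/82087, 252807/82087]
step 1: P̄ = F·P·Fᵀ + Q = [556059/82087 -663270/82087; -663270/82087 1604885/82087]
step 1: y = z − H·x̄ = [1003202/82087, -332674/82087]
step 1: S = H·P̄·Hᵀ + R = [24791615/82087 -15446979/82087; -15446979/82087 10999471/82087]
step 1: K = P̄·Hᵀ·S⁻¹ = [-23076075/415236152 -120420039/415236152; -18307890/51904519 -8747755/51904519]
step 1: x' = x̄ + K·y = [-25685498/51904519, -28439771/51904519]
step 1: P' = (I − K·H)·P̄ = [264636105/415236152 23976015/51904519; 23976015/51904519 28189270/51904519]
step 2: x̄ = F·x = [48616723/51904519, -136690309/51904519]
step 2: P̄ = F·P·Fᵀ + Q = [2286862689/415236152 -1126965495/207618076; -1126965495/207618076 1451276363/103809038]
step 2: y = z − H·x̄ = [-455399854/51904519, 438254035/51904519]
step 2: S = H·P̄·Hᵀ + R = [11158880501/51904519 -13982433345/103809038; -13982433345/103809038 41986636353/415236152]
step 2: K = P̄·Hᵀ·S⁻¹ = [-9053036937/165917844493 -144231270211/497753533479; -58231184911/165917844493 -251176051502/1493260600437]
step 2: x' = x̄ + K·y = [-513298955446/497753533479, -1455112472903/1493260600437]
step 2: P' = (I − K·H)·P̄ = [105608917847/165917844493 229323909568/497753533479; 229323909568/497753533479 808034928602/1493260600437]

step 0: x' = [45168/82087, 54157/82087], P' = [74623/82087 56694/82087; 56694/82087 60442/82087]
step 1: x' = [-25685498/51904519, -28439771/51904519], P' = [264636105/415236152 23976015/51904519; 23976015/51904519 28189270/51904519]
step 2: x' = [-513298955446/497753533479, -1455112472903/1493260600437], P' = [105608917847/165917844493 229323909568/497753533479; 229323909568/497753533479 808034928602/1493260600437]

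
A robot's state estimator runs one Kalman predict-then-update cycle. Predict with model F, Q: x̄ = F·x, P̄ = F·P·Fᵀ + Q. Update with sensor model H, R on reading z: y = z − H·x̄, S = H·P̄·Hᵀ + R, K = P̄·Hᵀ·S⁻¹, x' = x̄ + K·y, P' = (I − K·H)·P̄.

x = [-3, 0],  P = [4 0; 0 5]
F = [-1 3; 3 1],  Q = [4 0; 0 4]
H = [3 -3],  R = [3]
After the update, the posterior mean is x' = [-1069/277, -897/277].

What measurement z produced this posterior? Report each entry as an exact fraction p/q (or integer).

z = [-2]

x̄ = F·x = [3, -9]
P̄ = F·P·Fᵀ + Q = [53 3; 3 45]
S = H·P̄·Hᵀ + R = [831]
K = P̄·Hᵀ·S⁻¹ = [50/277; -42/277]
x' − x̄ = [-1900/277, 1596/277] = K·y
y = (KᵀK)⁻¹·Kᵀ·(x' − x̄) = [-38]
z = y + H·x̄ = [-38] + [36] = [-2]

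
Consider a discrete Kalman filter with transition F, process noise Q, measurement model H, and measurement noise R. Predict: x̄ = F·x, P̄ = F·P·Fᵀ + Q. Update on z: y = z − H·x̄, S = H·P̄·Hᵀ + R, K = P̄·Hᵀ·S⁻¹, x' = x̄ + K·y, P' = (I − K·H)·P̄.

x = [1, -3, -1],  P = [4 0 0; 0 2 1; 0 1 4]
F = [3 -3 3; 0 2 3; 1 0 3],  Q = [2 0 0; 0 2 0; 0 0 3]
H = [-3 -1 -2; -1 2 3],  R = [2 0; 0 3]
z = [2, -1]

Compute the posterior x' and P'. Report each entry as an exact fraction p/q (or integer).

x̄ = F·x = [9, -9, -2]
P̄ = F·P·Fᵀ + Q = [74 21 39; 21 58 42; 39 42 43]
y = z − H·x̄ = [16, 32]
S = H·P̄·Hᵀ + R = [1660 -824; -824 882]
K = P̄·Hᵀ·S⁻¹ = [-106541/392572 -30851/196286; 647/392572 49485/196286; -36357/392572 10870/98143]
x' = x̄ + K·y = [-36493/98143, -88939/98143, 6126/98143]
P' = (I − K·H)·P̄ = [95337/392572 39249/392572 -56089/392572; 39249/392572 1029441/392572 -574241/392572; -56089/392572 -574241/392572 407611/392572]

x' = [-36493/98143, -88939/98143, 6126/98143]
P' = [95337/392572 39249/392572 -56089/392572; 39249/392572 1029441/392572 -574241/392572; -56089/392572 -574241/392572 407611/392572]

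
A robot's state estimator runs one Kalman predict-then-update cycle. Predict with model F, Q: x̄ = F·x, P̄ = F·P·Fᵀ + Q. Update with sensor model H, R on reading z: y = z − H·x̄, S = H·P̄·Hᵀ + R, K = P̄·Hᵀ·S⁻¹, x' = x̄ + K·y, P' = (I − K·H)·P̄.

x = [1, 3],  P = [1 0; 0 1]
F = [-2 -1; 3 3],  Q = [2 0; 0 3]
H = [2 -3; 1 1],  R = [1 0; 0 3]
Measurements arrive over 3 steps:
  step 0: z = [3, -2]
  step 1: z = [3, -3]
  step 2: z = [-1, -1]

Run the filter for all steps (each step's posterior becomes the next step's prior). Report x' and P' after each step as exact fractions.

step 0: x' = [115/2638, -2469/2638], P' = [1869/2638 1095/2638; 1095/2638 921/2638]
step 1: x' = [-337371/474536, -707757/474536], P' = [4130427/6168968 2403381/6168968; 2403381/6168968 2050755/6168968]
step 2: x' = [-9212402686/13701828007, -2011382166/13701828007], P' = [9173564313/13701828007 5338156848/13701828007; 5338156848/13701828007 4554906024/13701828007]

step 0: x̄ = F·x = [-5, 12]
step 0: P̄ = F·P·Fᵀ + Q = [7 -9; -9 21]
step 0: y = z − H·x̄ = [49, -9]
step 0: S = H·P̄·Hᵀ + R = [326 -40; -40 13]
step 0: K = P̄·Hᵀ·S⁻¹ = [453/2638 494/1319; -573/2638 336/1319]
step 0: x' = x̄ + K·y = [115/2638, -2469/2638]
step 0: P' = (I − K·H)·P̄ = [1869/2638 1095/2638; 1095/2638 921/2638]
step 1: x̄ = F·x = [2239/2638, -3531/1319]
step 1: P̄ = F·P·Fᵀ + Q = [18053/2638 -11916/1319; -11916/1319 26367/1319]
step 1: y = z − H·x̄ = [-8875/1319, -3091/2638]
step 1: S = H·P̄·Hᵀ + R = [417720/1319 -49132/1319; -49132/1319 31037/2638]
step 1: K = P̄·Hᵀ·S⁻¹ = [1050711/6168968 272242/771121; -1345503/6168968 185589/771121]
step 1: x' = x̄ + K·y = [-337371/474536, -707757/474536]
step 1: P' = (I − K·H)·P̄ = [4130427/6168968 2403381/6168968; 2403381/6168968 2050755/6168968]
step 2: x̄ = F·x = [1382499/474536, -391923/59317]
step 2: P̄ = F·P·Fᵀ + Q = [40523923/6168968 -6570657/771121; -6570657/771121 14674800/771121]
step 2: y = z − H·x̄ = [-6322843/237268, 1278349/474536]
step 2: S = H·P̄·Hᵀ + R = [463908333/1542242 -109291049/3084484; -109291049/3084484 71298715/6168968]
step 2: K = P̄·Hᵀ·S⁻¹ = [2332658082/13701828007 691034341/1957404001; -2988404376/13701828007 471098232/1957404001]
step 2: x' = x̄ + K·y = [-9212402686/13701828007, -2011382166/13701828007]
step 2: P' = (I − K·H)·P̄ = [9173564313/13701828007 5338156848/13701828007; 5338156848/13701828007 4554906024/13701828007]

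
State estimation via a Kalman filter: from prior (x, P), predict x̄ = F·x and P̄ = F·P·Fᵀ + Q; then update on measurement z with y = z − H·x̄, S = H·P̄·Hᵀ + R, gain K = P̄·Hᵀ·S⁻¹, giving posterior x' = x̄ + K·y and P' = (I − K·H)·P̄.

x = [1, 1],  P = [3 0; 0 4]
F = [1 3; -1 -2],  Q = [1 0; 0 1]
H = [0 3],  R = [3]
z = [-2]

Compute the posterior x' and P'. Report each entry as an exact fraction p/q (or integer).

x' = [55/61, -43/61]
P' = [253/61 -27/61; -27/61 20/61]

x̄ = F·x = [4, -3]
P̄ = F·P·Fᵀ + Q = [40 -27; -27 20]
y = z − H·x̄ = [7]
S = H·P̄·Hᵀ + R = [183]
K = P̄·Hᵀ·S⁻¹ = [-27/61; 20/61]
x' = x̄ + K·y = [55/61, -43/61]
P' = (I − K·H)·P̄ = [253/61 -27/61; -27/61 20/61]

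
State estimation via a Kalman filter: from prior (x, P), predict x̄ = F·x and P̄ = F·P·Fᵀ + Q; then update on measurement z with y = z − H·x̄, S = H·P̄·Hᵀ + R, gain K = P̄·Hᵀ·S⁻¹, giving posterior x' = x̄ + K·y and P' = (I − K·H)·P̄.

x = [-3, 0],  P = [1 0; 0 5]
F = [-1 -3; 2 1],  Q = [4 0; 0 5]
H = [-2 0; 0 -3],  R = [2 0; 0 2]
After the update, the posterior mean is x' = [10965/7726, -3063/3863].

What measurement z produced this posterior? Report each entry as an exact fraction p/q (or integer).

z = [-3, 2]

x̄ = F·x = [3, -6]
P̄ = F·P·Fᵀ + Q = [50 -17; -17 14]
S = H·P̄·Hᵀ + R = [202 -102; -102 128]
K = P̄·Hᵀ·S⁻¹ = [-3799/7726 51/7726; 17/3863 -1254/3863]
x' − x̄ = [-12213/7726, 20115/3863] = K·y
y = (KᵀK)⁻¹·Kᵀ·(x' − x̄) = [3, -16]
z = y + H·x̄ = [3, -16] + [-6, 18] = [-3, 2]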